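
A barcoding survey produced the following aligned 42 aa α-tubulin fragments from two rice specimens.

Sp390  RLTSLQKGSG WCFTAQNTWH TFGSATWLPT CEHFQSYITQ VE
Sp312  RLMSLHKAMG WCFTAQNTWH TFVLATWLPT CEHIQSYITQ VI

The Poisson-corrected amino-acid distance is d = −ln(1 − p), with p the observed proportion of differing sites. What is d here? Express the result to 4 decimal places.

0.2113

Differing sites — 3:T/M; 6:Q/H; 8:G/A; 9:S/M; 23:G/V; 24:S/L; 34:F/I; 42:E/I.
p = 8/42 = 0.190476.
d = −ln(1 − 0.190476) = −ln(0.809524) = 0.2113.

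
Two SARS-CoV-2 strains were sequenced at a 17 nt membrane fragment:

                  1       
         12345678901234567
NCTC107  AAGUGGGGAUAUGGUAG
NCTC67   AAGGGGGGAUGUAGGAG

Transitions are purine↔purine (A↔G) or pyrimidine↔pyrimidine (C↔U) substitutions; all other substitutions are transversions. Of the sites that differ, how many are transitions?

Differing sites — 4:U/G (Tv); 11:A/G (Ti); 13:G/A (Ti); 15:U/G (Tv).
Of the 4 differences, 2 transitions and 2 transversions, so the answer is 2.

2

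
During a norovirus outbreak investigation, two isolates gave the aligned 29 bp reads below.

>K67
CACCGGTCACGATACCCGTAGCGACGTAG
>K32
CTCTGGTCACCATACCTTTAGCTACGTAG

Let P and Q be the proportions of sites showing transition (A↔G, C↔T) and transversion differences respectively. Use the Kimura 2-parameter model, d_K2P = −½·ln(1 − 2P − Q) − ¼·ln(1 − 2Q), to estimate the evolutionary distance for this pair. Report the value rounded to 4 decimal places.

Mismatches occur at site 2 (A↔T, transversion), site 4 (C↔T, transition), site 11 (G↔C, transversion), site 17 (C↔T, transition), site 18 (G↔T, transversion), site 23 (G↔T, transversion).
Of the 6 differences, 2 transitions and 4 transversions over 29 sites: P = 2/29 = 0.068966, Q = 4/29 = 0.137931.
d = −0.5·ln(0.724137) − 0.25·ln(0.724138) = −0.5·(-0.322775) − 0.25·(-0.322773) = 0.2421.

0.2421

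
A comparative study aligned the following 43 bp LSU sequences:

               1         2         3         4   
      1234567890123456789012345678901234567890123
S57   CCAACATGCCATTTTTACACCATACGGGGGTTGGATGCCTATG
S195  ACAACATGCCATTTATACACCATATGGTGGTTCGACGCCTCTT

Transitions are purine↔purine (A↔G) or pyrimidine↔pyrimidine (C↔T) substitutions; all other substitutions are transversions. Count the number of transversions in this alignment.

6

The sequences differ at positions 1 (C/A, transversion), 15 (T/A, transversion), 25 (C/T, transition), 28 (G/T, transversion), 33 (G/C, transversion), 36 (T/C, transition), 41 (A/C, transversion), 43 (G/T, transversion).
Of the 8 differences, 2 transitions and 6 transversions, so the answer is 6.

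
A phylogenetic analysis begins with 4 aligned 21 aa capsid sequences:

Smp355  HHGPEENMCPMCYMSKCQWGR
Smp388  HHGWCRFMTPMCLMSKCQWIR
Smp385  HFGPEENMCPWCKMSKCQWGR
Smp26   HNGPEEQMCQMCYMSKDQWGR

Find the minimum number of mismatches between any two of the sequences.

Pairwise Hamming distances:
  Smp355 vs Smp388: 7
  Smp355 vs Smp385: 3
  Smp355 vs Smp26: 4
  Smp388 vs Smp385: 9
  Smp388 vs Smp26: 10
  Smp385 vs Smp26: 6
The smallest is 3, between Smp355 and Smp385.

3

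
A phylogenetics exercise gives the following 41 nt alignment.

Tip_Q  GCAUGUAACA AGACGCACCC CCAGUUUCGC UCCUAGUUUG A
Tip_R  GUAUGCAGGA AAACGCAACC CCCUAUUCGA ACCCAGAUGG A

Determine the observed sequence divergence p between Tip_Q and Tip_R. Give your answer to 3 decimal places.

Differing sites — 2:C/U; 6:U/C; 8:A/G; 9:C/G; 12:G/A; 18:C/A; 23:A/C; 24:G/U; 25:U/A; 30:C/A; 31:U/A; 34:U/C; 37:U/A; 39:U/G.
There are 14 differences over 41 sites, so p = 14/41 = 0.341.

0.341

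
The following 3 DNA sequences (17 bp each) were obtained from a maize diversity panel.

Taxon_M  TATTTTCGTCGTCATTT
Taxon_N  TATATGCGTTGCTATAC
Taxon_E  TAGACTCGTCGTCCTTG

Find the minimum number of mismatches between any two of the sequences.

5

Pairwise Hamming distances:
  Taxon_M vs Taxon_N: 7
  Taxon_M vs Taxon_E: 5
  Taxon_N vs Taxon_E: 9
The smallest is 5, between Taxon_M and Taxon_E.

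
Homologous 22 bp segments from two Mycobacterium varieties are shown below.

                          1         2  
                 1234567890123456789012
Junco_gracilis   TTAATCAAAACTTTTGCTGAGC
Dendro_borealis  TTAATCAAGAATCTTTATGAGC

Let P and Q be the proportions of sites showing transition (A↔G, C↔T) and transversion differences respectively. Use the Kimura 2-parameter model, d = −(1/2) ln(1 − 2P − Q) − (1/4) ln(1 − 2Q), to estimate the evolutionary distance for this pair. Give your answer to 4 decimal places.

0.2711

Mismatches occur at site 9 (A/G, transition), site 11 (C/A, transversion), site 13 (T/C, transition), site 16 (G/T, transversion), site 17 (C/A, transversion).
Of the 5 differences, 2 transitions and 3 transversions over 22 sites: P = 2/22 = 0.090909, Q = 3/22 = 0.136364.
d = −0.5·ln(0.681818) − 0.25·ln(0.727272) = −0.5·(-0.382993) − 0.25·(-0.318455) = 0.2711.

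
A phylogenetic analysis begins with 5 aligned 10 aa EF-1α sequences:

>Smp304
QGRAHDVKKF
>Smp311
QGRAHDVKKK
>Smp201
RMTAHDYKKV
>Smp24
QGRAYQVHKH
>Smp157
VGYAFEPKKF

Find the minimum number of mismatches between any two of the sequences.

1

Pairwise Hamming distances:
  Smp304 vs Smp311: 1
  Smp304 vs Smp201: 5
  Smp304 vs Smp24: 4
  Smp304 vs Smp157: 5
  Smp311 vs Smp201: 5
  Smp311 vs Smp24: 4
  Smp311 vs Smp157: 6
  Smp201 vs Smp24: 8
  Smp201 vs Smp157: 7
  Smp24 vs Smp157: 7
The smallest is 1, between Smp304 and Smp311.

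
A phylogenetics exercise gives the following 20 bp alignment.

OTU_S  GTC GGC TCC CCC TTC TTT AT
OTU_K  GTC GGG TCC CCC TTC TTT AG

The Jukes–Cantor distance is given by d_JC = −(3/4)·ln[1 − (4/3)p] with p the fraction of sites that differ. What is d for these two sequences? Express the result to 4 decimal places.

Mismatches occur at site 6 (C/G), site 20 (T/G).
p = 2/20 = 0.100000.
d = −0.75 · ln(1 − (4/3)·0.100000) = −0.75 · ln(0.866667) = −0.75 · (-0.143100) = 0.1073.

0.1073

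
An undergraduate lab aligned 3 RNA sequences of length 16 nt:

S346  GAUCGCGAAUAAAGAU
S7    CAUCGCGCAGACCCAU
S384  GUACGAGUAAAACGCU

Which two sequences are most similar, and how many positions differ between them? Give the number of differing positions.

Pairwise Hamming distances:
  S346 vs S7: 6
  S346 vs S384: 7
  S7 vs S384: 9
The smallest is 6, between S346 and S7.

6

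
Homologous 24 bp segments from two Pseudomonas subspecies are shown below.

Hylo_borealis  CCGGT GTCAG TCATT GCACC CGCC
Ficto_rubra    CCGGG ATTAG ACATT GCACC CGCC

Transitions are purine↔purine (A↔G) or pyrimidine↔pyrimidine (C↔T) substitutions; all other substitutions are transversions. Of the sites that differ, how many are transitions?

2

The sequences differ at positions 5 (T/G, transversion), 6 (G/A, transition), 8 (C/T, transition), 11 (T/A, transversion).
Of the 4 differences, 2 transitions and 2 transversions, so the answer is 2.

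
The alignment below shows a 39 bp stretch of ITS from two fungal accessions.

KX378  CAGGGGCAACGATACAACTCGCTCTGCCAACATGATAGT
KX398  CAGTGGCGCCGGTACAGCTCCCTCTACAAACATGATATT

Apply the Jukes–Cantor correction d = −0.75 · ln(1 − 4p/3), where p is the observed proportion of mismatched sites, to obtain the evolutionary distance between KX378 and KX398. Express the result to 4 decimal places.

Mismatches occur at site 4 (G→T), site 8 (A→G), site 9 (A→C), site 12 (A→G), site 17 (A→G), site 21 (G→C), site 26 (G→A), site 28 (C→A), site 38 (G→T).
p = 9/39 = 0.230769.
d = −0.75 · ln(1 − (4/3)·0.230769) = −0.75 · ln(0.692308) = −0.75 · (-0.367724) = 0.2758.

0.2758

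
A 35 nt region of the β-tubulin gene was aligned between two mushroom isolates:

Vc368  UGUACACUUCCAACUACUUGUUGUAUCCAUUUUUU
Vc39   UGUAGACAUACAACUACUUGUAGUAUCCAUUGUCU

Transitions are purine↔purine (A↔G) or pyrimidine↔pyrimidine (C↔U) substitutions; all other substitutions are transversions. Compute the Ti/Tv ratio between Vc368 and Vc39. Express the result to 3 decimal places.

0.200

Mismatches occur at site 5 (C/G, transversion), site 8 (U/A, transversion), site 10 (C/A, transversion), site 22 (U/A, transversion), site 32 (U/G, transversion), site 34 (U/C, transition).
Of the 6 differences, 1 transition and 5 transversions, so Ti/Tv = 1/5 = 0.200.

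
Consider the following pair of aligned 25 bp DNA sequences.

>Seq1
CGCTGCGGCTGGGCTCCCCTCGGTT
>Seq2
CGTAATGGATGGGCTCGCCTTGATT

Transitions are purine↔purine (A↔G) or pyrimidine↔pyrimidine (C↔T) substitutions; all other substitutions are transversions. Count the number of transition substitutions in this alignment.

5

Mismatches occur at site 3 (C/T, transition), site 4 (T/A, transversion), site 5 (G/A, transition), site 6 (C/T, transition), site 9 (C/A, transversion), site 17 (C/G, transversion), site 21 (C/T, transition), site 23 (G/A, transition).
Of the 8 differences, 5 transitions and 3 transversions, so the answer is 5.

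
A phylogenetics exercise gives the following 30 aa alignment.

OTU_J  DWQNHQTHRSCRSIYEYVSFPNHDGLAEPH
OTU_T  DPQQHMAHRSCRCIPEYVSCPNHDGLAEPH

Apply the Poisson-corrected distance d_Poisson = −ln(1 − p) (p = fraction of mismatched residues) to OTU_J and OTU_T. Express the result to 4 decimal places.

The sequences differ at positions 2 (W/P), 4 (N/Q), 6 (Q/M), 7 (T/A), 13 (S/C), 15 (Y/P), 20 (F/C).
p = 7/30 = 0.233333.
d = −ln(1 − 0.233333) = −ln(0.766667) = 0.2657.

0.2657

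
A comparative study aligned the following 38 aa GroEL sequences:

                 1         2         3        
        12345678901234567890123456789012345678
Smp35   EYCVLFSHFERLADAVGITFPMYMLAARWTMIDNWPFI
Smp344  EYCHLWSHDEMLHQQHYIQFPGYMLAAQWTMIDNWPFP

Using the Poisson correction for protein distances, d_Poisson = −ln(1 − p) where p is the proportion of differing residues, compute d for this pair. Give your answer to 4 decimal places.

Mismatches occur at site 4 (V↔H), site 6 (F↔W), site 9 (F↔D), site 11 (R↔M), site 13 (A↔H), site 14 (D↔Q), site 15 (A↔Q), site 16 (V↔H), site 17 (G↔Y), site 19 (T↔Q), site 22 (M↔G), site 28 (R↔Q), site 38 (I↔P).
p = 13/38 = 0.342105.
d = −ln(1 − 0.342105) = −ln(0.657895) = 0.4187.

0.4187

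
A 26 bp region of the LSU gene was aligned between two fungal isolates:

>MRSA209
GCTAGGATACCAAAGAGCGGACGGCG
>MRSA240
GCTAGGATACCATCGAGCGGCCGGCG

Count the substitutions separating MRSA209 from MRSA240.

Mismatches occur at site 13 (A↔T), site 14 (A↔C), site 21 (A↔C).
That gives 3 mismatches out of 26 aligned sites, so the Hamming distance is 3.

3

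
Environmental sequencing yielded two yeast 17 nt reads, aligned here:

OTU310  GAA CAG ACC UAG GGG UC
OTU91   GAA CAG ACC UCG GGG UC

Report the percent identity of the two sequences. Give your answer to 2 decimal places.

94.12%

The sequences differ at position 11 (A/C).
16 of the 17 sites match, so the percent identity is 16/17 × 100 = 94.12%.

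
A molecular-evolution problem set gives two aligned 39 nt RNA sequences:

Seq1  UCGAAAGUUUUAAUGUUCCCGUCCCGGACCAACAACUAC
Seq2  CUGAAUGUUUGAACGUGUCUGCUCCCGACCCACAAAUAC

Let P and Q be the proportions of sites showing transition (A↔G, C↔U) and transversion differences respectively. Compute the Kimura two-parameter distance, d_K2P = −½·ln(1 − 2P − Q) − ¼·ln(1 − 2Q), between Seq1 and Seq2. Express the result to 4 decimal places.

The sequences differ at positions 1 (U/C, transition), 2 (C/U, transition), 6 (A/U, transversion), 11 (U/G, transversion), 14 (U/C, transition), 17 (U/G, transversion), 18 (C/U, transition), 20 (C/U, transition), 22 (U/C, transition), 23 (C/U, transition), 26 (G/C, transversion), 31 (A/C, transversion), 36 (C/A, transversion).
Of the 13 differences, 7 transitions and 6 transversions over 39 sites: P = 7/39 = 0.179487, Q = 6/39 = 0.153846.
d = −0.5·ln(0.487180) − 0.25·ln(0.692308) = −0.5·(-0.719122) − 0.25·(-0.367724) = 0.4515.

0.4515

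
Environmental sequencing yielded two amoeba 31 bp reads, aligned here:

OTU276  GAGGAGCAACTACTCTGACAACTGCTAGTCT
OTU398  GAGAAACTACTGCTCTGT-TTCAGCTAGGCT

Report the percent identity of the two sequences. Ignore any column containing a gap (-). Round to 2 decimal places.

Excluding the 1 gap column leaves 30 comparable sites.
Differing sites — 4:G/A; 6:G/A; 8:A/T; 12:A/G; 18:A/T; 20:A/T; 21:A/T; 23:T/A; 29:T/G.
21 of the 30 comparable sites match, so the percent identity is 21/30 × 100 = 70.00%.

70.00%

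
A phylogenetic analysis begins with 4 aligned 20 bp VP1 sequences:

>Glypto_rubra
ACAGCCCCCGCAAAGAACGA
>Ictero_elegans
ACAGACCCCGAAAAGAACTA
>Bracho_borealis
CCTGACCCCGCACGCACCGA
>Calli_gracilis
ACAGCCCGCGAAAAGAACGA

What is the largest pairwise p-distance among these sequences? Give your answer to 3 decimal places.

0.450

Pairwise Hamming distances:
  Glypto_rubra vs Ictero_elegans: 3
  Glypto_rubra vs Bracho_borealis: 7
  Glypto_rubra vs Calli_gracilis: 2
  Ictero_elegans vs Bracho_borealis: 8
  Ictero_elegans vs Calli_gracilis: 3
  Bracho_borealis vs Calli_gracilis: 9
The largest is 9 mismatches, between Bracho_borealis and Calli_gracilis; p = 9/20 = 0.450.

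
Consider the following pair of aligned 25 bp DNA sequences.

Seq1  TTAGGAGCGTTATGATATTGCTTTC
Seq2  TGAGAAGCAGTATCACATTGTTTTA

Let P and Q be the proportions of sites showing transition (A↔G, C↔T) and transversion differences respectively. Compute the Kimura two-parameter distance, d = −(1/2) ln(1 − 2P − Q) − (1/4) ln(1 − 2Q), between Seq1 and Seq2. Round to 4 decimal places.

0.4234

The sequences differ at positions 2 (T/G, transversion), 5 (G/A, transition), 9 (G/A, transition), 10 (T/G, transversion), 14 (G/C, transversion), 16 (T/C, transition), 21 (C/T, transition), 25 (C/A, transversion).
Of the 8 differences, 4 transitions and 4 transversions over 25 sites: P = 4/25 = 0.160000, Q = 4/25 = 0.160000.
d = −0.5·ln(0.520000) − 0.25·ln(0.680000) = −0.5·(-0.653926) − 0.25·(-0.385662) = 0.4234.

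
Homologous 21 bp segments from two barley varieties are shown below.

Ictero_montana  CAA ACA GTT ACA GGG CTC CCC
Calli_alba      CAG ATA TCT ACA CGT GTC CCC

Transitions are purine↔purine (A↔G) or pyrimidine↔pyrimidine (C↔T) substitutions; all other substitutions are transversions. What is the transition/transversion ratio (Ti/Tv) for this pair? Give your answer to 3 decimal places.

Differing sites — 3:A/G (Ti); 5:C/T (Ti); 7:G/T (Tv); 8:T/C (Ti); 13:G/C (Tv); 15:G/T (Tv); 16:C/G (Tv).
Of the 7 differences, 3 transitions and 4 transversions, so Ti/Tv = 3/4 = 0.750.

0.750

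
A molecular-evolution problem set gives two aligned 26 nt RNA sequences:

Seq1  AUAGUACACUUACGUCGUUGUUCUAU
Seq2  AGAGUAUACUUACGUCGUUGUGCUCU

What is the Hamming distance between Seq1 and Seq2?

The sequences differ at positions 2 (U/G), 7 (C/U), 22 (U/G), 25 (A/C).
That gives 4 mismatches out of 26 aligned sites, so the Hamming distance is 4.

4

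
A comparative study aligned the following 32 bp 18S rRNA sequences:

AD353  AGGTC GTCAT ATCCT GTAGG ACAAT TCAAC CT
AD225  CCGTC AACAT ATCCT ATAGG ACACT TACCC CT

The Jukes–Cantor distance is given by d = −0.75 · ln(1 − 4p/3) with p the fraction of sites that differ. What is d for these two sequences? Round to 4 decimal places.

Differing sites — 1:A/C; 2:G/C; 6:G/A; 7:T/A; 16:G/A; 24:A/C; 27:C/A; 28:A/C; 29:A/C.
p = 9/32 = 0.281250.
d = −0.75 · ln(1 − (4/3)·0.281250) = −0.75 · ln(0.625000) = −0.75 · (-0.470004) = 0.3525.

0.3525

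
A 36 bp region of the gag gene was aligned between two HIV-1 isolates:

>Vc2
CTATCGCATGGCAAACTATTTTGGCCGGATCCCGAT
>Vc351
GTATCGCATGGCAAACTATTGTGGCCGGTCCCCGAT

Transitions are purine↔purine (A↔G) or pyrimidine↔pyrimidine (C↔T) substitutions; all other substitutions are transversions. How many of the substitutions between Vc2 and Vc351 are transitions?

1

Mismatches occur at site 1 (C→G, transversion), site 21 (T→G, transversion), site 29 (A→T, transversion), site 30 (T→C, transition).
Of the 4 differences, 1 transition and 3 transversions, so the answer is 1.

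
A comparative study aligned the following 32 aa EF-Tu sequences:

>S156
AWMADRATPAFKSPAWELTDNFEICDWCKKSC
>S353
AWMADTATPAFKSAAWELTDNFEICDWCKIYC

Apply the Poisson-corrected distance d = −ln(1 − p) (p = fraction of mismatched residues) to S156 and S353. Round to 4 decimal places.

Differing sites — 6:R/T; 14:P/A; 30:K/I; 31:S/Y.
p = 4/32 = 0.125000.
d = −ln(1 − 0.125000) = −ln(0.875000) = 0.1335.

0.1335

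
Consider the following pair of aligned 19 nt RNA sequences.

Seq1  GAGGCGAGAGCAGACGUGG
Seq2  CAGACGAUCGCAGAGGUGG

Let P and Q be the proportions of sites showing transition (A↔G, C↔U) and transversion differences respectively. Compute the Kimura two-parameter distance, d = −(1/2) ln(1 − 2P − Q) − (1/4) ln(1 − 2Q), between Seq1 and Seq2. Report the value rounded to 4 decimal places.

The sequences differ at positions 1 (G/C, transversion), 4 (G/A, transition), 8 (G/U, transversion), 9 (A/C, transversion), 15 (C/G, transversion).
Of the 5 differences, 1 transition and 4 transversions over 19 sites: P = 1/19 = 0.052632, Q = 4/19 = 0.210526.
d = −0.5·ln(0.684210) − 0.25·ln(0.578948) = −0.5·(-0.379490) − 0.25·(-0.546543) = 0.3264.

0.3264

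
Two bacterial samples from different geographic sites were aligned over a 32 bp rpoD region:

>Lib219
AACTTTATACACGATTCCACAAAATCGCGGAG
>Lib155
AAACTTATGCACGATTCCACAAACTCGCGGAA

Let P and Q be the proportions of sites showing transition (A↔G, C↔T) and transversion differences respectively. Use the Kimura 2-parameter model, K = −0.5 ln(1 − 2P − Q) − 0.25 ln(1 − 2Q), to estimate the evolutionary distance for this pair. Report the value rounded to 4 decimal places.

0.1772

The sequences differ at positions 3 (C/A, transversion), 4 (T/C, transition), 9 (A/G, transition), 24 (A/C, transversion), 32 (G/A, transition).
Of the 5 differences, 3 transitions and 2 transversions over 32 sites: P = 3/32 = 0.093750, Q = 2/32 = 0.062500.
d = −0.5·ln(0.750000) − 0.25·ln(0.875000) = −0.5·(-0.287682) − 0.25·(-0.133531) = 0.1772.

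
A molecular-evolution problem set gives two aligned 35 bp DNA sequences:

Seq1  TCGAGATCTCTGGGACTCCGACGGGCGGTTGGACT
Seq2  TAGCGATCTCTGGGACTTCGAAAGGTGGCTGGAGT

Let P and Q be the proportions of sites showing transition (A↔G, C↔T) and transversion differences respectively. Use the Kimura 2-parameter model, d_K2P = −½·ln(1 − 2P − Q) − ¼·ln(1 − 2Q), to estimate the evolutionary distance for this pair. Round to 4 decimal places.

Mismatches occur at site 2 (C→A, transversion), site 4 (A→C, transversion), site 18 (C→T, transition), site 22 (C→A, transversion), site 23 (G→A, transition), site 26 (C→T, transition), site 29 (T→C, transition), site 34 (C→G, transversion).
Of the 8 differences, 4 transitions and 4 transversions over 35 sites: P = 4/35 = 0.114286, Q = 4/35 = 0.114286.
d = −0.5·ln(0.657142) − 0.25·ln(0.771428) = −0.5·(-0.419855) − 0.25·(-0.259512) = 0.2748.

0.2748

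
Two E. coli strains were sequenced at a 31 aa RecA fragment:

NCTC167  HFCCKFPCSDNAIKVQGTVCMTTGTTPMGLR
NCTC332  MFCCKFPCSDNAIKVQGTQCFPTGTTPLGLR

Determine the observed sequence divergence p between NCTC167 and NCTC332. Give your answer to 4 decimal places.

Mismatches occur at site 1 (H/M), site 19 (V/Q), site 21 (M/F), site 22 (T/P), site 28 (M/L).
There are 5 differences over 31 sites, so p = 5/31 = 0.1613.

0.1613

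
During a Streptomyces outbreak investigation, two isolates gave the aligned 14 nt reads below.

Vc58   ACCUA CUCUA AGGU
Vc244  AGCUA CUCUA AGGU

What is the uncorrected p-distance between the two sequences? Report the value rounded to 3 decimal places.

0.071

A single mismatch occurs at site 2 (C/G).
There are 1 differences over 14 sites, so p = 1/14 = 0.071.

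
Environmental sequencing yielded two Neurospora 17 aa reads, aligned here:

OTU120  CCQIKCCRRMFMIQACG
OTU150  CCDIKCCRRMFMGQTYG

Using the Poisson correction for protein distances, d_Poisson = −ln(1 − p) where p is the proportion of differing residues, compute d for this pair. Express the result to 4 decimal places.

The sequences differ at positions 3 (Q/D), 13 (I/G), 15 (A/T), 16 (C/Y).
p = 4/17 = 0.235294.
d = −ln(1 − 0.235294) = −ln(0.764706) = 0.2683.

0.2683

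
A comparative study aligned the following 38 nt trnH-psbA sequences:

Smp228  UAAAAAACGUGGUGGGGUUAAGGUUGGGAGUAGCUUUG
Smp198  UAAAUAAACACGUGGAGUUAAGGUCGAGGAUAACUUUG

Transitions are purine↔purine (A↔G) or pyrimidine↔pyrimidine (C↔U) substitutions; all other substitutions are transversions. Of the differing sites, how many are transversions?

The sequences differ at positions 5 (A/U, transversion), 8 (C/A, transversion), 9 (G/C, transversion), 10 (U/A, transversion), 11 (G/C, transversion), 16 (G/A, transition), 25 (U/C, transition), 27 (G/A, transition), 29 (A/G, transition), 30 (G/A, transition), 33 (G/A, transition).
Of the 11 differences, 6 transitions and 5 transversions, so the answer is 5.

5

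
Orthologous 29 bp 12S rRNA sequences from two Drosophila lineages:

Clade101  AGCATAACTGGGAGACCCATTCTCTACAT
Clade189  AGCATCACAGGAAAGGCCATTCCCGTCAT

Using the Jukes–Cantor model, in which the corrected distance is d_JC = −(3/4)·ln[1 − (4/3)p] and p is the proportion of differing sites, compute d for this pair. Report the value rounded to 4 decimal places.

0.4006

Mismatches occur at site 6 (A↔C), site 9 (T↔A), site 12 (G↔A), site 14 (G↔A), site 15 (A↔G), site 16 (C↔G), site 23 (T↔C), site 25 (T↔G), site 26 (A↔T).
p = 9/29 = 0.310345.
d = −0.75 · ln(1 − (4/3)·0.310345) = −0.75 · ln(0.586207) = −0.75 · (-0.534082) = 0.4006.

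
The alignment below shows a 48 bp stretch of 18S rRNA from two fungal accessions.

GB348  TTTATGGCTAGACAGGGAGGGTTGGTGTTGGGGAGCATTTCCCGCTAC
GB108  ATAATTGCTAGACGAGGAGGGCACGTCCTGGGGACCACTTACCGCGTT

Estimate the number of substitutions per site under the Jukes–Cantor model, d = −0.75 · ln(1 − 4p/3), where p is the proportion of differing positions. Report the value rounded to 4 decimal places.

The sequences differ at positions 1 (T/A), 3 (T/A), 6 (G/T), 14 (A/G), 15 (G/A), 22 (T/C), 23 (T/A), 24 (G/C), 27 (G/C), 28 (T/C), 35 (G/C), 38 (T/C), 41 (C/A), 46 (T/G), 47 (A/T), 48 (C/T).
p = 16/48 = 0.333333.
d = −0.75 · ln(1 − (4/3)·0.333333) = −0.75 · ln(0.555556) = −0.75 · (-0.587786) = 0.4408.

0.4408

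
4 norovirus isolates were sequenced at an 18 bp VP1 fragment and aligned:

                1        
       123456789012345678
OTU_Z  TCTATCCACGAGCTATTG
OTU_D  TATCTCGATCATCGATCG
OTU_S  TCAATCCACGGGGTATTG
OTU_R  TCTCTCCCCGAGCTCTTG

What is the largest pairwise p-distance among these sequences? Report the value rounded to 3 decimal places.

0.611

Pairwise Hamming distances:
  OTU_Z vs OTU_D: 8
  OTU_Z vs OTU_S: 3
  OTU_Z vs OTU_R: 3
  OTU_D vs OTU_S: 11
  OTU_D vs OTU_R: 9
  OTU_S vs OTU_R: 6
The largest is 11 mismatches, between OTU_D and OTU_S; p = 11/18 = 0.611.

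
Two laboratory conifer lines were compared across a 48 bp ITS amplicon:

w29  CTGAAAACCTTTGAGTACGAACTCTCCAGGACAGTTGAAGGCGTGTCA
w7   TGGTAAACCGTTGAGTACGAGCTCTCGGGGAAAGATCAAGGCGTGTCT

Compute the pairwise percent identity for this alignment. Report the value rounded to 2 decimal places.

77.08%

Mismatches occur at site 1 (C/T), site 2 (T/G), site 4 (A/T), site 10 (T/G), site 21 (A/G), site 27 (C/G), site 28 (A/G), site 32 (C/A), site 35 (T/A), site 37 (G/C), site 48 (A/T).
37 of the 48 sites match, so the percent identity is 37/48 × 100 = 77.08%.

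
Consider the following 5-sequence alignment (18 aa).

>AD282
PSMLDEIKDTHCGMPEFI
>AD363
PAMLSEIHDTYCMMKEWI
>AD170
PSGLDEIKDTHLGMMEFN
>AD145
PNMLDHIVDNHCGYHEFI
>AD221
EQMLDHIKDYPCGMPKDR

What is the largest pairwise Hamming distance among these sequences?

12

Pairwise Hamming distances:
  AD282 vs AD363: 7
  AD282 vs AD170: 4
  AD282 vs AD145: 6
  AD282 vs AD221: 8
  AD363 vs AD170: 10
  AD363 vs AD145: 10
  AD363 vs AD221: 12
  AD170 vs AD145: 9
  AD170 vs AD221: 11
  AD145 vs AD221: 10
The largest is 12, between AD363 and AD221.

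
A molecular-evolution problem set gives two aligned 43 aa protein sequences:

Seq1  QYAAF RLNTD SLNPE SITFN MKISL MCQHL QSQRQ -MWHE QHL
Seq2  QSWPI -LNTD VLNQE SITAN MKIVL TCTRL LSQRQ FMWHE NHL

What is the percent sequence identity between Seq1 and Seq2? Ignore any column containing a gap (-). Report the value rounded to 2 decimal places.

Excluding the 2 gap columns leaves 41 comparable sites.
Mismatches occur at site 2 (Y→S), site 3 (A→W), site 4 (A→P), site 5 (F→I), site 11 (S→V), site 14 (P→Q), site 19 (F→A), site 24 (S→V), site 26 (M→T), site 28 (Q→T), site 29 (H→R), site 31 (Q→L), site 41 (Q→N).
28 of the 41 comparable sites match, so the percent identity is 28/41 × 100 = 68.29%.

68.29%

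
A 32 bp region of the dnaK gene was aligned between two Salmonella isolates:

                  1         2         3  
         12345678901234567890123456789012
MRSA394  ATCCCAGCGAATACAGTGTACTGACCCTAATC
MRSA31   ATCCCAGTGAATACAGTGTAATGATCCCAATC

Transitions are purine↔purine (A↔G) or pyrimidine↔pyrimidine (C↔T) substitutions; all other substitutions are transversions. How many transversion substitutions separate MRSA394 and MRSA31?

1

The sequences differ at positions 8 (C/T, transition), 21 (C/A, transversion), 25 (C/T, transition), 28 (T/C, transition).
Of the 4 differences, 3 transitions and 1 transversion, so the answer is 1.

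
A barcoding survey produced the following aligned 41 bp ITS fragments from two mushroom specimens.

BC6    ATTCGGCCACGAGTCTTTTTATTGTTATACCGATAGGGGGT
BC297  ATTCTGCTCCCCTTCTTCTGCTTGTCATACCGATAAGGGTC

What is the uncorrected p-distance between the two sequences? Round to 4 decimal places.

Mismatches occur at site 5 (G→T), site 8 (C→T), site 9 (A→C), site 11 (G→C), site 12 (A→C), site 13 (G→T), site 18 (T→C), site 20 (T→G), site 21 (A→C), site 26 (T→C), site 36 (G→A), site 40 (G→T), site 41 (T→C).
There are 13 differences over 41 sites, so p = 13/41 = 0.3171.

0.3171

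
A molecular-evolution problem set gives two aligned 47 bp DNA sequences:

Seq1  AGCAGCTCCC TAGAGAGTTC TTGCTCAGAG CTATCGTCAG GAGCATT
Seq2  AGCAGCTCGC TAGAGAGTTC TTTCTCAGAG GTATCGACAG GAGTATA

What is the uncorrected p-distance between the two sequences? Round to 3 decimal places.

0.128

Mismatches occur at site 9 (C→G), site 23 (G→T), site 31 (C→G), site 37 (T→A), site 44 (C→T), site 47 (T→A).
There are 6 differences over 47 sites, so p = 6/47 = 0.128.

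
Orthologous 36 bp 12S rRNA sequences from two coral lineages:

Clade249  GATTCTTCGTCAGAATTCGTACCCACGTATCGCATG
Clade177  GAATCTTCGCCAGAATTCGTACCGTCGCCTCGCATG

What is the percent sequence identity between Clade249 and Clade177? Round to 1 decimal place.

The sequences differ at positions 3 (T/A), 10 (T/C), 24 (C/G), 25 (A/T), 28 (T/C), 29 (A/C).
30 of the 36 sites match, so the percent identity is 30/36 × 100 = 83.3%.

83.3%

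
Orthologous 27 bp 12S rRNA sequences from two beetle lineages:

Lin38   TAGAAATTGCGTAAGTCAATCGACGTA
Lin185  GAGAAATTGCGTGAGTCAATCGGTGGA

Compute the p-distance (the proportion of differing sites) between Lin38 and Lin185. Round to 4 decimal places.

The sequences differ at positions 1 (T/G), 13 (A/G), 23 (A/G), 24 (C/T), 26 (T/G).
There are 5 differences over 27 sites, so p = 5/27 = 0.1852.

0.1852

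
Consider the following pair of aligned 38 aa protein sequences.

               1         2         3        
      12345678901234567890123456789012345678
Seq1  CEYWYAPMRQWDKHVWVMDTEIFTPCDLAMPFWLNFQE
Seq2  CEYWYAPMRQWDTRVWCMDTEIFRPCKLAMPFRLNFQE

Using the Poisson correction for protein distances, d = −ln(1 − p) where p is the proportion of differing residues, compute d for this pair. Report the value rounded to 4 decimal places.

Mismatches occur at site 13 (K→T), site 14 (H→R), site 17 (V→C), site 24 (T→R), site 27 (D→K), site 33 (W→R).
p = 6/38 = 0.157895.
d = −ln(1 − 0.157895) = −ln(0.842105) = 0.1719.

0.1719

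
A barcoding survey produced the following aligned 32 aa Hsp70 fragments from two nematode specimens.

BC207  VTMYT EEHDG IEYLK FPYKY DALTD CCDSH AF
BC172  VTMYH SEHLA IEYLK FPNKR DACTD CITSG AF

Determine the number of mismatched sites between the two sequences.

Mismatches occur at site 5 (T/H), site 6 (E/S), site 9 (D/L), site 10 (G/A), site 18 (Y/N), site 20 (Y/R), site 23 (L/C), site 27 (C/I), site 28 (D/T), site 30 (H/G).
That gives 10 mismatches out of 32 aligned sites, so the Hamming distance is 10.

10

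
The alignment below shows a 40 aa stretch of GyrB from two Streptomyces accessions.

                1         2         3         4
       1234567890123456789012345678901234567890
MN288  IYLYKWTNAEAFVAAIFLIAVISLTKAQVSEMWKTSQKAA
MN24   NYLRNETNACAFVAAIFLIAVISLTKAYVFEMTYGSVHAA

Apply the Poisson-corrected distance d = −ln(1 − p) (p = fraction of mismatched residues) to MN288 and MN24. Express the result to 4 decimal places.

Differing sites — 1:I/N; 4:Y/R; 5:K/N; 6:W/E; 10:E/C; 28:Q/Y; 30:S/F; 33:W/T; 34:K/Y; 35:T/G; 37:Q/V; 38:K/H.
p = 12/40 = 0.300000.
d = −ln(1 − 0.300000) = −ln(0.700000) = 0.3567.

0.3567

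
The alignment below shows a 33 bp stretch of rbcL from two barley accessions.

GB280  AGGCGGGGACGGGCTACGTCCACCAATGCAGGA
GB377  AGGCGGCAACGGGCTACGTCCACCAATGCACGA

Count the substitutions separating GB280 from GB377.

The sequences differ at positions 7 (G/C), 8 (G/A), 31 (G/C).
That gives 3 mismatches out of 33 aligned sites, so the Hamming distance is 3.

3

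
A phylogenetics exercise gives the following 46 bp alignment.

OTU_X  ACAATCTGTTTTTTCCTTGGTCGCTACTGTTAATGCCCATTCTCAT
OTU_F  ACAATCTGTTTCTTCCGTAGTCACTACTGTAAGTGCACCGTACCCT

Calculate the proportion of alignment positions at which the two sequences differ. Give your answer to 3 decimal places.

0.261

The sequences differ at positions 12 (T/C), 17 (T/G), 19 (G/A), 23 (G/A), 31 (T/A), 33 (A/G), 37 (C/A), 39 (A/C), 40 (T/G), 42 (C/A), 43 (T/C), 45 (A/C).
There are 12 differences over 46 sites, so p = 12/46 = 0.261.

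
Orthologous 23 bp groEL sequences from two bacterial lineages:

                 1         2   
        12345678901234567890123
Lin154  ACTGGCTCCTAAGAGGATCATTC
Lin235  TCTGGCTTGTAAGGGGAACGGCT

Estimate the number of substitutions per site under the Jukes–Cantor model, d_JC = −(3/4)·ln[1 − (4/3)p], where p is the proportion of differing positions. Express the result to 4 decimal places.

0.5532

The sequences differ at positions 1 (A/T), 8 (C/T), 9 (C/G), 14 (A/G), 18 (T/A), 20 (A/G), 21 (T/G), 22 (T/C), 23 (C/T).
p = 9/23 = 0.391304.
d = −0.75 · ln(1 − (4/3)·0.391304) = −0.75 · ln(0.478261) = −0.75 · (-0.737599) = 0.5532.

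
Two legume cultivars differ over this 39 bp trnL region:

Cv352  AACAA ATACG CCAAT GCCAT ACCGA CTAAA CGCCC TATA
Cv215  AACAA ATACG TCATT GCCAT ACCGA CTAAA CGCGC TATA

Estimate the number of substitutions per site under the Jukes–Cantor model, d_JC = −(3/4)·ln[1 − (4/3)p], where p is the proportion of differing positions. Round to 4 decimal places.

0.0812

The sequences differ at positions 11 (C/T), 14 (A/T), 34 (C/G).
p = 3/39 = 0.076923.
d = −0.75 · ln(1 − (4/3)·0.076923) = −0.75 · ln(0.897436) = −0.75 · (-0.108213) = 0.0812.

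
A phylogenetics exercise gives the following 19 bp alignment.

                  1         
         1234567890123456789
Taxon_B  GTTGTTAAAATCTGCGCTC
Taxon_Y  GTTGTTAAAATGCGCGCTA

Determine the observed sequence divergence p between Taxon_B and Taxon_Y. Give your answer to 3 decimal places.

0.158

Differing sites — 12:C/G; 13:T/C; 19:C/A.
There are 3 differences over 19 sites, so p = 3/19 = 0.158.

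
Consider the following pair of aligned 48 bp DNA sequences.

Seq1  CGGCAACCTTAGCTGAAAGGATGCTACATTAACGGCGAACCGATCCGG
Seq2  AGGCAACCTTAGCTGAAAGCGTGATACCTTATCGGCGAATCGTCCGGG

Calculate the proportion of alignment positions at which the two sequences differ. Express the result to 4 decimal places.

0.2083

The sequences differ at positions 1 (C/A), 20 (G/C), 21 (A/G), 24 (C/A), 28 (A/C), 32 (A/T), 40 (C/T), 43 (A/T), 44 (T/C), 46 (C/G).
There are 10 differences over 48 sites, so p = 10/48 = 0.2083.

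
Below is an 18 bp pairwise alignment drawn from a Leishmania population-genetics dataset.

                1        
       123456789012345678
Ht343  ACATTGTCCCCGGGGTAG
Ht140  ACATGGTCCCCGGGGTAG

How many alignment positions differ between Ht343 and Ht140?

1

The sequences differ at position 5 (T/G).
That gives 1 mismatch out of 18 aligned sites, so the Hamming distance is 1.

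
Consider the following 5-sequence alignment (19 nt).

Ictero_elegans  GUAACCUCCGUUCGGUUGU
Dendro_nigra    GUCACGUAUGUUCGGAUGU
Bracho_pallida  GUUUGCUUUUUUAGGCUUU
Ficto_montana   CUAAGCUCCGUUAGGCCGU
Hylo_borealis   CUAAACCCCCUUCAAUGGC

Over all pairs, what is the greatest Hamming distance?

15

Pairwise Hamming distances:
  Ictero_elegans vs Dendro_nigra: 5
  Ictero_elegans vs Bracho_pallida: 9
  Ictero_elegans vs Ficto_montana: 5
  Ictero_elegans vs Hylo_borealis: 8
  Dendro_nigra vs Bracho_pallida: 9
  Dendro_nigra vs Ficto_montana: 9
  Dendro_nigra vs Hylo_borealis: 13
  Bracho_pallida vs Ficto_montana: 8
  Bracho_pallida vs Hylo_borealis: 15
  Ficto_montana vs Hylo_borealis: 9
The largest is 15, between Bracho_pallida and Hylo_borealis.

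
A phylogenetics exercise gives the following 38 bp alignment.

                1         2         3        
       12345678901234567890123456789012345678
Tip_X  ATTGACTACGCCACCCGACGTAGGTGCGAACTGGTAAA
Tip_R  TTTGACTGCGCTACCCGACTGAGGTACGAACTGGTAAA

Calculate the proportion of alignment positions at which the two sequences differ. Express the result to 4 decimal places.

0.1579

Mismatches occur at site 1 (A→T), site 8 (A→G), site 12 (C→T), site 20 (G→T), site 21 (T→G), site 26 (G→A).
There are 6 differences over 38 sites, so p = 6/38 = 0.1579.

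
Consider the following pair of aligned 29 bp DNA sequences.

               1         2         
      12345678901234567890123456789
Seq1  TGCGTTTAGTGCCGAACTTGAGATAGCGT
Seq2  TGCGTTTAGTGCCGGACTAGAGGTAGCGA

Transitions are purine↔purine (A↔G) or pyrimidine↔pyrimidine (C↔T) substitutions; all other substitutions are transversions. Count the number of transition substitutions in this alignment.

The sequences differ at positions 15 (A/G, transition), 19 (T/A, transversion), 23 (A/G, transition), 29 (T/A, transversion).
Of the 4 differences, 2 transitions and 2 transversions, so the answer is 2.

2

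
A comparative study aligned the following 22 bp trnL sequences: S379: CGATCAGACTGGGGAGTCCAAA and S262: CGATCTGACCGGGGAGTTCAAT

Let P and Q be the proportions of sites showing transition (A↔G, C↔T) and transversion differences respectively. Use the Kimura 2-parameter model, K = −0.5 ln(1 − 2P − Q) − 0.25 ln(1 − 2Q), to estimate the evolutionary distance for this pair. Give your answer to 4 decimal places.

0.2094

Differing sites — 6:A/T (Tv); 10:T/C (Ti); 18:C/T (Ti); 22:A/T (Tv).
Of the 4 differences, 2 transitions and 2 transversions over 22 sites: P = 2/22 = 0.090909, Q = 2/22 = 0.090909.
d = −0.5·ln(0.727273) − 0.25·ln(0.818182) = −0.5·(-0.318453) − 0.25·(-0.200670) = 0.2094.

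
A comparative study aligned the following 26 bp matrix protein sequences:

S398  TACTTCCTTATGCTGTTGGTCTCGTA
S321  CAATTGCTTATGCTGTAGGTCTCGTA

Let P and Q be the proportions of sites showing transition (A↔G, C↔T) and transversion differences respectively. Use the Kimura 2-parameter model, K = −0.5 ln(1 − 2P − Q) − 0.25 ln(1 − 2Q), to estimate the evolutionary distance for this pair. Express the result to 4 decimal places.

Differing sites — 1:T/C (Ti); 3:C/A (Tv); 6:C/G (Tv); 17:T/A (Tv).
Of the 4 differences, 1 transition and 3 transversions over 26 sites: P = 1/26 = 0.038462, Q = 3/26 = 0.115385.
d = −0.5·ln(0.807691) − 0.25·ln(0.769230) = −0.5·(-0.213576) − 0.25·(-0.262365) = 0.1724.

0.1724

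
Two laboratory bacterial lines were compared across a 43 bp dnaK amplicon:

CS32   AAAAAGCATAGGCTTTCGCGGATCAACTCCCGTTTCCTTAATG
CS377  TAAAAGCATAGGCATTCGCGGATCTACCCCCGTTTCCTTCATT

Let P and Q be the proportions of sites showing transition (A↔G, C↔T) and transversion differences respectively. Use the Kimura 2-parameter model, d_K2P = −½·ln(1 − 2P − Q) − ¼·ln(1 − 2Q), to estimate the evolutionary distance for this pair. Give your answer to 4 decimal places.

Differing sites — 1:A/T (Tv); 14:T/A (Tv); 25:A/T (Tv); 28:T/C (Ti); 40:A/C (Tv); 43:G/T (Tv).
Of the 6 differences, 1 transition and 5 transversions over 43 sites: P = 1/43 = 0.023256, Q = 5/43 = 0.116279.
d = −0.5·ln(0.837209) − 0.25·ln(0.767442) = −0.5·(-0.177682) − 0.25·(-0.264692) = 0.1550.

0.1550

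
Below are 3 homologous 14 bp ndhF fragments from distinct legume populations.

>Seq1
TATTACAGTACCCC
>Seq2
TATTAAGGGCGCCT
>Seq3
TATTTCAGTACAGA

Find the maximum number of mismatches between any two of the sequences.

Pairwise Hamming distances:
  Seq1 vs Seq2: 6
  Seq1 vs Seq3: 4
  Seq2 vs Seq3: 9
The largest is 9, between Seq2 and Seq3.

9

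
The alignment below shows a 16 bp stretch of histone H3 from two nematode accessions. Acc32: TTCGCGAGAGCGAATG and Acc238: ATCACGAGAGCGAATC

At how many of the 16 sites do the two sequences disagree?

The sequences differ at positions 1 (T/A), 4 (G/A), 16 (G/C).
That gives 3 mismatches out of 16 aligned sites, so the Hamming distance is 3.

3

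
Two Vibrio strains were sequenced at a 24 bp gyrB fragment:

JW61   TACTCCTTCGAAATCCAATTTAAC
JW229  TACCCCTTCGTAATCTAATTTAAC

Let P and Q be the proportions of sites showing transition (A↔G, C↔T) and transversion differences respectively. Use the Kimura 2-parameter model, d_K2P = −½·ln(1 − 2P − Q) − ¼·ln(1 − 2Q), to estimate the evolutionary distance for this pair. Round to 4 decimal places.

0.1386

The sequences differ at positions 4 (T/C, transition), 11 (A/T, transversion), 16 (C/T, transition).
Of the 3 differences, 2 transitions and 1 transversion over 24 sites: P = 2/24 = 0.083333, Q = 1/24 = 0.041667.
d = −0.5·ln(0.791667) − 0.25·ln(0.916666) = −0.5·(-0.233614) − 0.25·(-0.087012) = 0.1386.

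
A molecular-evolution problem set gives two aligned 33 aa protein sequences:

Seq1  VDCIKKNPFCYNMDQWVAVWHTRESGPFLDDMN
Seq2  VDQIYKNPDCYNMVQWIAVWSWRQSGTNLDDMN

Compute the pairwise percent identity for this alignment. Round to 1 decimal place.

Differing sites — 3:C/Q; 5:K/Y; 9:F/D; 14:D/V; 17:V/I; 21:H/S; 22:T/W; 24:E/Q; 27:P/T; 28:F/N.
23 of the 33 sites match, so the percent identity is 23/33 × 100 = 69.7%.

69.7%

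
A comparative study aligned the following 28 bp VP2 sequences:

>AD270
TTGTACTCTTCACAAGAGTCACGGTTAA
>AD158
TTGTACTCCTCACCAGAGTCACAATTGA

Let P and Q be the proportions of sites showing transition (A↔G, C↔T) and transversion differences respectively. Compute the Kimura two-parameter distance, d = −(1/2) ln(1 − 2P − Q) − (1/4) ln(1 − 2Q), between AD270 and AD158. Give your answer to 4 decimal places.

The sequences differ at positions 9 (T/C, transition), 14 (A/C, transversion), 23 (G/A, transition), 24 (G/A, transition), 27 (A/G, transition).
Of the 5 differences, 4 transitions and 1 transversion over 28 sites: P = 4/28 = 0.142857, Q = 1/28 = 0.035714.
d = −0.5·ln(0.678572) − 0.25·ln(0.928572) = −0.5·(-0.387765) − 0.25·(-0.074107) = 0.2124.

0.2124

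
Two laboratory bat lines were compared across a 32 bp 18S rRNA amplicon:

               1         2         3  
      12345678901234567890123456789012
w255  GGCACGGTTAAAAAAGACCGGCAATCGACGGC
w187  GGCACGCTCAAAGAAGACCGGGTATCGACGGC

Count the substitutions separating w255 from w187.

5

Differing sites — 7:G/C; 9:T/C; 13:A/G; 22:C/G; 23:A/T.
That gives 5 mismatches out of 32 aligned sites, so the Hamming distance is 5.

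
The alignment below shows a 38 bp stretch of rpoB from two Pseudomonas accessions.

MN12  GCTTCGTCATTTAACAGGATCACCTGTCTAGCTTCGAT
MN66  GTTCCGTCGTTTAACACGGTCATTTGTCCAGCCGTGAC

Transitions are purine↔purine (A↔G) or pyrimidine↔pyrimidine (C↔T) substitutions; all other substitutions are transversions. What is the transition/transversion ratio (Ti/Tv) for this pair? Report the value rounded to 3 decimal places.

5.000

Mismatches occur at site 2 (C↔T, transition), site 4 (T↔C, transition), site 9 (A↔G, transition), site 17 (G↔C, transversion), site 19 (A↔G, transition), site 23 (C↔T, transition), site 24 (C↔T, transition), site 29 (T↔C, transition), site 33 (T↔C, transition), site 34 (T↔G, transversion), site 35 (C↔T, transition), site 38 (T↔C, transition).
Of the 12 differences, 10 transitions and 2 transversions, so Ti/Tv = 10/2 = 5.000.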